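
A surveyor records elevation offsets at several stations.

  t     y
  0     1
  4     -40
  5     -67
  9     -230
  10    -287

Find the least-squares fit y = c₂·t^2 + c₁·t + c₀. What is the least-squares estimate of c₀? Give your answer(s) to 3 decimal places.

c₀ = 1.037

Compute the Gram sums: Σt^2·t^2 = 17442, Σt^2·t = 1918, Σt^2 = 222, Σt·t = 222, Σt = 28, Σ1 = 5.
And Σt^2·y = -49645, Σt·y = -5435, Σy = -623.
So MᵀM·[c₂, c₁, c₀]ᵀ = Mᵀy: [[17442, 1918, 222]; [1918, 222, 28]; [222, 28, 5]]·[c₂, c₁, c₀]ᵀ = [-49645, -5435, -623]ᵀ.
Inverting the 3×3 Gram matrix, [c₂, c₁, c₀]ᵀ = [-7503/2450, 323/175, 254/245]ᵀ.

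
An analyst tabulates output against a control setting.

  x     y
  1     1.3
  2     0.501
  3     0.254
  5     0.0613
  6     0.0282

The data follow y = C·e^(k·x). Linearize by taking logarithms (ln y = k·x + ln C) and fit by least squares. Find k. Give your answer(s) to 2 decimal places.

k = -0.75

With ln yᵢ as the transformed response and xᵢ as the regressor:
Σx = 17.0000, Σ(x)² = 75.0000, Σln y = -8.1596, Σx·ln y = -40.6017.
Equations: 75.0000·k + 17.0000·ln C = -40.6017;  17.0000·k + 5·ln C = -8.1596.
Slope k = (n·Σx·ln y − Σx·Σln y)/(n·Σ(x)² − (Σx)²) = (5·-40.6017 − 17.0000·-8.1596)/86.0000 = -0.74762; ln C = (Σln y − k·Σx)/n = 0.90997.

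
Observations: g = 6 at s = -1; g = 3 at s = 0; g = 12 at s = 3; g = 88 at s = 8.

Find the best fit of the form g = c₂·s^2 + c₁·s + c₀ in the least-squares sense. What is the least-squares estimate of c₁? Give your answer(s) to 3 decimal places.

c₁ = -1.547

Compute the Gram sums: Σs^2·s^2 = 4178, Σs^2·s = 538, Σs^2 = 74, Σs·s = 74, Σs = 10, Σ1 = 4.
Moment sums: Σs^2·g = 5746, Σs·g = 734, Σg = 109.
Inverting the 3×3 Gram matrix, [c₂, c₁, c₀]ᵀ = [551/362, -280/181, 1071/362]ᵀ.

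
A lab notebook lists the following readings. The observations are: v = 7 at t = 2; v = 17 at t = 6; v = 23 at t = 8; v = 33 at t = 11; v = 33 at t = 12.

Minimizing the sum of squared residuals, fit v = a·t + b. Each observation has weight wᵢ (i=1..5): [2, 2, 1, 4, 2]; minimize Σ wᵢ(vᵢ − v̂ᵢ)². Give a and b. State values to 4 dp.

a = 2.7990, b = 1.0447

Sums needed: Σwᵢ·t·t = 916, Σwᵢ·t = 92, Σwᵢ·1 = 11.
Moment sums: Σwᵢ·t·v = 2660, Σwᵢ·v = 269.
Normal equations: [[916, 92]; [92, 11]]·[a, b]ᵀ = [2660, 269]ᵀ.
Δ = 916·11 − 92² = 1612.
a = (2660·11 − 92·269)/1612 = 1128/403; b = (916·269 − 92·2660)/1612 = 421/403.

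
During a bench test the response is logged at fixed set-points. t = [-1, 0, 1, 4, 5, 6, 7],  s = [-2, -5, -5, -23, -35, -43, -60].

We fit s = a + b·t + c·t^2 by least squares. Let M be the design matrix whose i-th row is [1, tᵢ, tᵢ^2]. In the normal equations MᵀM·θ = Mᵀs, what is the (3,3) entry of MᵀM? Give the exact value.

4580

Row 3 ↔ basis t^2, column 3 ↔ basis t^2, so (MᵀM)_{3,3} = Σᵢ (t^2)·(t^2) = (1)·(1) + (0)·(0) + (1)·(1) + (16)·(16) + (25)·(25) + (36)·(36) + (49)·(49) = 4580.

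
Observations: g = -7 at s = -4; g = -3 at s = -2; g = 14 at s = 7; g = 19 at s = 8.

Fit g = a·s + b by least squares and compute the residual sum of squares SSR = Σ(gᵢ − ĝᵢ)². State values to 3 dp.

SSR = 4.346

Setting ∂/∂a … = 0 gives: 133·a + 9·b = 284;  9·a + 4·b = 23.
Eliminating b: 4·(row 1) − 9·(row 2) gives 451·a = 4·284 − 9·23 = 929, so a = 929/451.
Then b = (23 − 9·(929/451))/4 = 503/451.
Residuals: 56/451, 2/451, -692/451, 634/451; SSR = 1960/451.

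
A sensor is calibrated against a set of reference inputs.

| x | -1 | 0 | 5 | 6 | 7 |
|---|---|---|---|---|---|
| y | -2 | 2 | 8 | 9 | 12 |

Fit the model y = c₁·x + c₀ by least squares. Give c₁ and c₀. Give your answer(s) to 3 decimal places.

With design matrix M, MᵀM = [[111, 17]; [17, 5]] and Mᵀy = [180, 29]ᵀ.
Determinant 111·5 − 17² = 266.
c₁ = (180·5 − 17·29)/266 = 407/266; c₀ = (111·29 − 17·180)/266 = 159/266.

c₁ = 1.530, c₀ = 0.598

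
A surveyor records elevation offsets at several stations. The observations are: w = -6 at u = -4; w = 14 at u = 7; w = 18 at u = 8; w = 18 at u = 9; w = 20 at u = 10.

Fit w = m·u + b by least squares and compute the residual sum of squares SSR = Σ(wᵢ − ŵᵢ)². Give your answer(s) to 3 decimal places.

The normal system AᵀA·[m, b]ᵀ = Aᵀw is [[310, 30]; [30, 5]]·[m, b]ᵀ = [628, 64]ᵀ.
Δ = 310·5 − 30² = 650.
m = (628·5 − 30·64)/650 = 122/65; b = (310·64 − 30·628)/650 = 20/13.
Residuals: -2/65, -44/65, 94/65, -28/65, -4/13; SSR = 184/65.

SSR = 2.831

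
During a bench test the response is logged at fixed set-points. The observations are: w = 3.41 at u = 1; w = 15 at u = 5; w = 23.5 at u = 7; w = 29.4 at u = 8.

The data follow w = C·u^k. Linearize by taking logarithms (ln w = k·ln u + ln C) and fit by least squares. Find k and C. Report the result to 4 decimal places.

k = 1.0058, C = 3.3244

With ln wᵢ as the transformed response and ln uᵢ as the regressor:
Σln u = 5.6348, Σ(ln u)² = 10.7009, Σln w = 10.4728, Σln u·ln w = 17.5323.
Equations: 10.7009·k + 5.6348·ln C = 17.5323;  5.6348·k + 4·ln C = 10.4728.
Solving (det = 11.0529): k = 1.00582, ln C = 1.20129, so C = exp(1.20129) = 3.32440.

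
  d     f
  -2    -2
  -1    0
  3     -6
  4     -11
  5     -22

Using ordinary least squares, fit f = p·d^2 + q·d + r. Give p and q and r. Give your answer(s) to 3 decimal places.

p = -1.019, q = 0.409, r = 2.275

Entries of AᵀA: Σd^2·d^2 = 979, Σd^2·d = 207, Σd^2 = 55, Σd·d = 55, Σd = 9, Σ1 = 5.
Right-hand side: Σd^2·f = -788, Σd·f = -168, Σf = -41.
So AᵀA·[p, q, r]ᵀ = Aᵀf: [[979, 207, 55]; [207, 55, 9]; [55, 9, 5]]·[p, q, r]ᵀ = [-788, -168, -41]ᵀ.
Row-reducing yields p = -7255/7118, q = 2913/7118, r = 8097/3559.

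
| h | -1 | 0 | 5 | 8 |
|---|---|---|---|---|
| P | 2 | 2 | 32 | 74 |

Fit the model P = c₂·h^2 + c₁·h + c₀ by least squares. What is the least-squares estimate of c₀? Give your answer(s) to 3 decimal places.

Forming MᵀM = [[4722, 636, 90]; [636, 90, 12]; [90, 12, 4]] and MᵀP = [5538, 750, 110]ᵀ gives MᵀM·[c₂, c₁, c₀]ᵀ = MᵀP.
Solving the 3×3 system (Gaussian elimination) gives c₂ = 1, c₁ = 1, c₀ = 2.

c₀ = 2.000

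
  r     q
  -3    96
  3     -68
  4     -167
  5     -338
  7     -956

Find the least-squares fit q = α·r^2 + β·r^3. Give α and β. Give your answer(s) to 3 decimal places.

α = 1.578, β = -3.013

Compute the Gram sums: Σr^2·r^2 = 3444, Σr^2·r^3 = 20956, Σr^3·r^3 = 138828.
Moment sums: Σr^2·q = -57714, Σr^3·q = -385274.
Normal equations: [[3444, 20956]; [20956, 138828]]·[α, β]ᵀ = [-57714, -385274]ᵀ.
Determinant 3444·138828 − 20956² = 38969696.
α = ((-57714)·138828 − 20956·(-385274))/38969696 = 1921336/1217803; β = (3444·(-385274) − 20956·(-57714))/38969696 = -7339317/2435606.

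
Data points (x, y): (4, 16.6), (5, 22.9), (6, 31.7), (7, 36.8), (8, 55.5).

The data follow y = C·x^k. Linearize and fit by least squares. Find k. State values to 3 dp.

k = 1.661

Taking logs, ln y = k·ln x + ln C, so regress ln y on ln x.
Sums: Σln x = 8.8128, Σ(ln x)² = 15.8331, Σln y = 17.0187, Σln x·ln y = 30.4947.
Normal system: [[15.8331, 8.8128]; [8.8128, 5]]·[k, ln C]ᵀ = [30.4947, 17.0187]ᵀ.
Slope k = (n·Σln x·ln y − Σln x·Σln y)/(n·Σ(ln x)² − (Σln x)²) = (5·30.4947 − 8.8128·17.0187)/1.4995 = 1.66063; ln C = (Σln y − k·Σln x)/n = 0.47677.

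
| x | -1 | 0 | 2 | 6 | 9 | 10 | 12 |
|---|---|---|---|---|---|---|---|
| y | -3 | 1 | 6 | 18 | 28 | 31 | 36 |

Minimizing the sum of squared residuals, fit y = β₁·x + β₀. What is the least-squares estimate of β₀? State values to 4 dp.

The normal equations are: 366·β₁ + 38·β₀ = 1117;  38·β₁ + 7·β₀ = 117.
Determinant 366·7 − 38² = 1118.
β₁ = (1117·7 − 38·117)/1118 = 3373/1118; β₀ = (366·117 − 38·1117)/1118 = 188/559.

β₀ = 0.3363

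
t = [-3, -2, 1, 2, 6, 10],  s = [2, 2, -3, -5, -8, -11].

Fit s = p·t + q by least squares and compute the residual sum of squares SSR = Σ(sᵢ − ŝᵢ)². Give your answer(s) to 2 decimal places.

Compute the Gram sums: Σt·t = 154, Σt = 14, Σ1 = 6.
And Σt·s = -181, Σs = -23.
Eliminating q: 6·(row 1) − 14·(row 2) gives 728·p = 6·(-181) − 14·(-23) = -764, so p = -191/182.
Then q = ((-23) − 14·(-191/182))/6 = -18/13.
Residuals: 43/182, 9/7, -103/182, -138/91, -29/91, 80/91; SSR = 947/182.

SSR = 5.20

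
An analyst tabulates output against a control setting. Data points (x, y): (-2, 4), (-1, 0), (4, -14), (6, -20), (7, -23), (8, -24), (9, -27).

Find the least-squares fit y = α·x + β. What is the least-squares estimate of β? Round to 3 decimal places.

The normal equations are: 251·α + 31·β = -780;  31·α + 7·β = -104.
(Σx·x = 251, Σx = 31, Σ1 = 7, Σx·y = -780, Σy = -104.)
Determinant 251·7 − 31² = 796.
α = ((-780)·7 − 31·(-104))/796 = -559/199; β = (251·(-104) − 31·(-780))/796 = -481/199.

β = -2.417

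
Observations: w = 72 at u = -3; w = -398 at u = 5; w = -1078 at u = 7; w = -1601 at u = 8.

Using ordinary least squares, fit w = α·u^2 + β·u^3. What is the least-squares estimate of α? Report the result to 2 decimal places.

α = -0.92

Forming XᵀX = [[7203, 52457]; [52457, 396147]] and Xᵀw = [-164588, -1241160]ᵀ gives XᵀX·[α, β]ᵀ = Xᵀw.
Determinant 7203·396147 − 52457² = 101709992.
α = ((-164588)·396147 − 52457·(-1241160))/101709992 = -23378079/25427498; β = (7203·(-1241160) − 52457·(-164588))/101709992 = -76570691/25427498.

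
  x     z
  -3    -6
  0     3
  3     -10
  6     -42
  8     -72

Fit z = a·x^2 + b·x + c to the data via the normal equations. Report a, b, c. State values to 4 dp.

Entries of AᵀA: Σx^2·x^2 = 5554, Σx^2·x = 728, Σx^2 = 118, Σx·x = 118, Σx = 14, Σ1 = 5.
Moment sums: Σx^2·z = -6264, Σx·z = -840, Σz = -127.
Normal equations: [[5554, 728, 118]; [728, 118, 14]; [118, 14, 5]]·[a, b, c]ᵀ = [-6264, -840, -127]ᵀ.
Inverting the 3×3 Gram matrix, [a, b, c]ᵀ = [-27011/25053, -2531/3579, 16907/8351]ᵀ.

a = -1.0782, b = -0.7072, c = 2.0245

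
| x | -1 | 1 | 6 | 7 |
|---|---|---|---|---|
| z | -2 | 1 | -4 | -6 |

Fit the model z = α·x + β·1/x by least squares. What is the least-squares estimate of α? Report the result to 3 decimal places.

α = -0.832

Entries of AᵀA: Σx·x = 87, Σx·1/x = 4, Σ1/x·1/x = 3613/1764.
For Aᵀz: Σx·z = -63, Σ1/x·z = 31/21.
AᵀA·[α, β]ᵀ = Aᵀz becomes [[87, 4]; [4, 3613/1764]]·[α, β]ᵀ = [-63, 31/21]ᵀ.
Eliminating β: (3613/1764)·(row 1) − 4·(row 2) gives (95369/588)·α = (3613/1764)·(-63) − 4·(31/21) = -11335/84, so α = -79345/95369.
Then β = ((31/21) − 4·(-79345/95369))/(3613/1764) = 223692/95369.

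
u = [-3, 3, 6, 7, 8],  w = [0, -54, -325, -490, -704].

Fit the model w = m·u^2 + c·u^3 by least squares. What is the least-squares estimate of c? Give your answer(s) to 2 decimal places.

c = -1.00

The normal system MᵀM·[m, c]ᵀ = Mᵀw is [[7955, 57351]; [57351, 427907]]·[m, c]ᵀ = [-81252, -600176]ᵀ.
Eliminating c: 427907·(row 1) − 57351·(row 2) gives 114862984·m = 427907·(-81252) − 57351·(-600176) = -347605788, so m = -86901447/28715746.
Then c = ((-600176) − 57351·(-86901447/28715746))/427907 = -28629157/28715746.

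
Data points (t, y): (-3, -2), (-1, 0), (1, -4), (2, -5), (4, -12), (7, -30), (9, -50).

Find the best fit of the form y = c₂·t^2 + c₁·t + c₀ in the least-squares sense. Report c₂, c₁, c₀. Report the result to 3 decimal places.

Forming MᵀM = [[9317, 1117, 161]; [1117, 161, 19]; [161, 19, 7]] and Mᵀy = [-5754, -716, -103]ᵀ gives MᵀM·[c₂, c₁, c₀]ᵀ = Mᵀy.
Solving the 3×3 system (Gaussian elimination) gives c₂ = -257755/531762, c₁ = -74155/75966, c₀ = -81198/88627.

c₂ = -0.485, c₁ = -0.976, c₀ = -0.916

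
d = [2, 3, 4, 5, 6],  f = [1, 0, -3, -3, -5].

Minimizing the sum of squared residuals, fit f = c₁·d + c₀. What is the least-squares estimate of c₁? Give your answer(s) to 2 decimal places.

c₁ = -1.50

Forming AᵀA = [[90, 20]; [20, 5]] and Aᵀf = [-55, -10]ᵀ gives AᵀA·[c₁, c₀]ᵀ = Aᵀf.
Eliminating c₀: 5·(row 1) − 20·(row 2) gives 50·c₁ = 5·(-55) − 20·(-10) = -75, so c₁ = -3/2.
Then c₀ = ((-10) − 20·(-3/2))/5 = 4.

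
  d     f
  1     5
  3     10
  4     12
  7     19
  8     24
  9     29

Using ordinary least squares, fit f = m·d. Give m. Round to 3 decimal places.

m = 3.041

Normal-equation sums: Σd·d = 220.
Moment sums: Σd·f = 669.
AᵀA·[m]ᵀ = Aᵀf becomes [[220]]·[m]ᵀ = [669]ᵀ.
Hence m = 669 / 220 ≈ 3.04091.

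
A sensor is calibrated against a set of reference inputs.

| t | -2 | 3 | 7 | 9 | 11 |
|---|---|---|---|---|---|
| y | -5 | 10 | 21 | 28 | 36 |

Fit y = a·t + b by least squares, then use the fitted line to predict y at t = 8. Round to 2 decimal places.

The normal equations are: 264·a + 28·b = 835;  28·a + 5·b = 90.
(Σt·t = 264, Σt = 28, Σ1 = 5, Σt·y = 835, Σy = 90.)
det = 264·5 − 28² = 536.
a = (835·5 − 28·90)/536 = 1655/536; b = (264·90 − 28·835)/536 = 95/134.
At t = 8: ŷ = (1655/536)·(8) + (95/134)·(1) = 3405/134.

ŷ = 25.41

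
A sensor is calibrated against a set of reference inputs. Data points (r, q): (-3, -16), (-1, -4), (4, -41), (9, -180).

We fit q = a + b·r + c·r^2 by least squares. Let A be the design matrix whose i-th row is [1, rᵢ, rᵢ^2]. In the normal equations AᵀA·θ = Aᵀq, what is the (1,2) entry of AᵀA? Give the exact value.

9

Row 1 ↔ basis 1, column 2 ↔ basis r, so (AᵀA)_{1,2} = Σᵢ r = (1)·(-3) + (1)·(-1) + (1)·(4) + (1)·(9) = 9.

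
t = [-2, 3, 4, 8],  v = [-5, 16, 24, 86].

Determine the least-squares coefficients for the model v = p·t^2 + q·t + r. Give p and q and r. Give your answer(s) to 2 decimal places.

Entries of MᵀM: Σt^2·t^2 = 4449, Σt^2·t = 595, Σt^2 = 93, Σt·t = 93, Σt = 13, Σ1 = 4.
Right-hand side: Σt^2·v = 6012, Σt·v = 842, Σv = 121.
MᵀM·[p, q, r]ᵀ = Mᵀv becomes [[4449, 595, 93]; [595, 93, 13]; [93, 13, 4]]·[p, q, r]ᵀ = [6012, 842, 121]ᵀ.
Solving the 3×3 system (Gaussian elimination) gives p = 6193/6070, q = 17949/6070, r = -9352/3035.

p = 1.02, q = 2.96, r = -3.08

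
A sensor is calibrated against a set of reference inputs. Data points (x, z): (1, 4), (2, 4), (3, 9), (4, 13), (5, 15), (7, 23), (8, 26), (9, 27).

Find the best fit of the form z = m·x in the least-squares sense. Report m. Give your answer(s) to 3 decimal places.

m = 3.124

From the data, Σx·x = 249.
Moment sums: Σx·z = 778.
So AᵀA·[m]ᵀ = Aᵀz: [[249]]·[m]ᵀ = [778]ᵀ.
m = 778/249 = 3.1245.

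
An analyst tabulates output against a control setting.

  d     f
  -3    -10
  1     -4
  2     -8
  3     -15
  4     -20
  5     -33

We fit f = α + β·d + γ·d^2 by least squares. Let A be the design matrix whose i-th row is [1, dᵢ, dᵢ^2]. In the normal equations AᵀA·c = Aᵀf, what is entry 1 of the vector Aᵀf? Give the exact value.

-90

Entry 1 ↔ basis 1, so (Aᵀf)_{1} = Σᵢ fᵢ = (1)·(-10) + (1)·(-4) + (1)·(-8) + (1)·(-15) + (1)·(-20) + (1)·(-33) = -90.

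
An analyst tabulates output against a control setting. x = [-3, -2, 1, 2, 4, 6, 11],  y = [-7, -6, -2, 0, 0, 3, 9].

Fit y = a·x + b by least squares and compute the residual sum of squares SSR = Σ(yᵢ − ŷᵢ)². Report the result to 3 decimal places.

SSR = 2.853

With design matrix M, MᵀM = [[191, 19]; [19, 7]] and Mᵀy = [148, -3]ᵀ.
det = 191·7 − 19² = 976.
a = (148·7 − 19·(-3))/976 = 1093/976; b = (191·(-3) − 19·148)/976 = -3385/976.
Residuals: -21/122, -285/976, 85/244, 1199/976, -987/976, -245/976, 73/488; SSR = 2785/976.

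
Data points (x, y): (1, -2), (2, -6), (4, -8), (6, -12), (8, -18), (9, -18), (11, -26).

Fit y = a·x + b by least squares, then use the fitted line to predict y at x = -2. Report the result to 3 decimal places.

Setting ∂/∂a … = 0 gives: 323·a + 41·b = -710;  41·a + 7·b = -90.
(Σx·x = 323, Σx = 41, Σ1 = 7, Σx·y = -710, Σy = -90.)
Determinant 323·7 − 41² = 580.
a = ((-710)·7 − 41·(-90))/580 = -64/29; b = (323·(-90) − 41·(-710))/580 = 2/29.
At x = -2: ŷ = (-64/29)·(-2) + (2/29)·(1) = 130/29.

ŷ = 4.483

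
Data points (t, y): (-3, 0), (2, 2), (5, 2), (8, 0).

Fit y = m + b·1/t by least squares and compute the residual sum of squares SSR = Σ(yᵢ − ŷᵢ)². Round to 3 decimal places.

Normal-equation sums: Σ1 = 4, Σ1/t = 59/120, Σ1/t·1/t = 6001/14400.
Moment sums: Σy = 4, Σ1/t·y = 7/5.
Normal equations: [[4, 59/120]; [59/120, 6001/14400]]·[m, b]ᵀ = [4, 7/5]ᵀ.
Eliminating b: (6001/14400)·(row 1) − (59/120)·(row 2) gives (6841/4800)·m = (6001/14400)·4 − (59/120)·(7/5) = 3523/3600, so m = 14092/20523.
Then b = ((7/5) − (59/120)·(14092/20523))/(6001/14400) = 17440/6841.
Residuals: 1116/6841, 794/20523, 16490/20523, -20632/20523; SSR = 34568/20523.

SSR = 1.684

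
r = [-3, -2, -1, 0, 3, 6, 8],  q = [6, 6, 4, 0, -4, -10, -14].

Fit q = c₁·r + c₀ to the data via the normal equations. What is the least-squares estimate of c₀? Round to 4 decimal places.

c₀ = 1.2459

From the data, Σr·r = 123, Σr = 11, Σ1 = 7.
For Mᵀq: Σr·q = -218, Σq = -12.
MᵀM·[c₁, c₀]ᵀ = Mᵀq becomes [[123, 11]; [11, 7]]·[c₁, c₀]ᵀ = [-218, -12]ᵀ.
Eliminating c₀: 7·(row 1) − 11·(row 2) gives 740·c₁ = 7·(-218) − 11·(-12) = -1394, so c₁ = -697/370.
Then c₀ = ((-12) − 11·(-697/370))/7 = 461/370.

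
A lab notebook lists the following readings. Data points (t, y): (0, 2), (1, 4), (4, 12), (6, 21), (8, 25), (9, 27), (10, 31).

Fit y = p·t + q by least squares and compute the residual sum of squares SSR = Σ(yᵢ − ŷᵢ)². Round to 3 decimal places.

The normal system AᵀA·[p, q]ᵀ = Aᵀy is [[298, 38]; [38, 7]]·[p, q]ᵀ = [931, 122]ᵀ.
det = 298·7 − 38² = 642.
p = (931·7 − 38·122)/642 = 627/214; q = (298·122 − 38·931)/642 = 163/107.
Residuals: 51/107, -97/214, -133/107, 203/107, 4/107, -191/214, 19/107; SSR = 1371/214.

SSR = 6.407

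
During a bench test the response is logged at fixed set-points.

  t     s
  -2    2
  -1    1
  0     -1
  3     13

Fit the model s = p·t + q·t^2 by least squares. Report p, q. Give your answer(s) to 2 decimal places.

Compute the Gram sums: Σt·t = 14, Σt·t^2 = 18, Σt^2·t^2 = 98.
For Mᵀs: Σt·s = 34, Σt^2·s = 126.
Determinant 14·98 − 18² = 1048.
p = (34·98 − 18·126)/1048 = 133/131; q = (14·126 − 18·34)/1048 = 144/131.

p = 1.02, q = 1.10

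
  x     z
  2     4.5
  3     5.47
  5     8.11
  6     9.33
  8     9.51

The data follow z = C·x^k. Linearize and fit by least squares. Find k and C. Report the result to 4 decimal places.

With ln zᵢ as the transformed response and ln xᵢ as the regressor:
XᵀX = [[11.8122, 7.2724]; [7.2724, 5]], rhs = [14.9631, 9.7820]ᵀ  (here Σln x = 7.2724, Σ(ln x)² = 11.8122, Σln z = 9.7820, Σln x·ln z = 14.9631).
Solving (det = 6.1731): k = 0.59563, ln C = 1.09007, so C = exp(1.09007) = 2.97449.

k = 0.5956, C = 2.9745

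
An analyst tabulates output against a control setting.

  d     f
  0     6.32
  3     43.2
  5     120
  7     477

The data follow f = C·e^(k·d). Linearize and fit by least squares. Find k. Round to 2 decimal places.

Let Y = ln f. Fitting Y = k·d + ln C by least squares:
Σd = 15.0000, Σ(d)² = 83.0000, Σln f = 16.5646, Σd·ln f = 78.4076.
Equations: 83.0000·k + 15.0000·ln C = 78.4076;  15.0000·k + 4·ln C = 16.5646.
Solving (det = 107.0000): k = 0.60899, ln C = 1.85743.

k = 0.61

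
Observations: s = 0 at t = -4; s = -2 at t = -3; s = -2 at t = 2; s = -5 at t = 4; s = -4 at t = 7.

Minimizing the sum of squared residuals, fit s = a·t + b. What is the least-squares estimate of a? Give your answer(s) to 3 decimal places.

a = -0.350

The normal equations are: 94·a + 6·b = -46;  6·a + 5·b = -13.
(Σt·t = 94, Σt = 6, Σ1 = 5, Σt·s = -46, Σs = -13.)
Δ = 94·5 − 6² = 434.
a = ((-46)·5 − 6·(-13))/434 = -76/217; b = (94·(-13) − 6·(-46))/434 = -473/217.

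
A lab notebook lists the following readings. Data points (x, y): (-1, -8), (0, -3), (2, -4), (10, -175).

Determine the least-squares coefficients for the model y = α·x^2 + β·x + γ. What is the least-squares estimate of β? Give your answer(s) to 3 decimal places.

β = 3.417

Forming MᵀM = [[10017, 1007, 105]; [1007, 105, 11]; [105, 11, 4]] and Mᵀy = [-17524, -1750, -190]ᵀ gives MᵀM·[α, β, γ]ᵀ = Mᵀy.
Row-reducing yields α = -8531/4132, β = 183541/53716, γ = -36261/13429.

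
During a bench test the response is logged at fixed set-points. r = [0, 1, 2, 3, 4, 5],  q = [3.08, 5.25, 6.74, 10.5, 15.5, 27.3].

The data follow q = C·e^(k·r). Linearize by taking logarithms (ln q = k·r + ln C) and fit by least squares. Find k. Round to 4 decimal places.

k = 0.4172

With ln qᵢ as the transformed response and rᵢ as the regressor:
Over the data: Σr = 15.0000, Σ(r)² = 55.0000, Σln q = 13.0903, Σr·ln q = 40.0263.
Normal system: [[55.0000, 15.0000]; [15.0000, 6]]·[k, ln C]ᵀ = [40.0263, 13.0903]ᵀ.
Slope k = (n·Σr·ln q − Σr·Σln q)/(n·Σ(r)² − (Σr)²) = (6·40.0263 − 15.0000·13.0903)/105.0000 = 0.41717; ln C = (Σln q − k·Σr)/n = 1.13880.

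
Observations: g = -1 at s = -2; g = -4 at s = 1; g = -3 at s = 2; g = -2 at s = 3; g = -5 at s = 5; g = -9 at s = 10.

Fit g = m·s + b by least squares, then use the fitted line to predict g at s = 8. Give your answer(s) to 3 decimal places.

ĝ = -7.093

Entries of MᵀM: Σs·s = 143, Σs = 19, Σ1 = 6.
And Σs·g = -129, Σg = -24.
MᵀM·[m, b]ᵀ = Mᵀg becomes [[143, 19]; [19, 6]]·[m, b]ᵀ = [-129, -24]ᵀ.
Δ = 143·6 − 19² = 497.
m = ((-129)·6 − 19·(-24))/497 = -318/497; b = (143·(-24) − 19·(-129))/497 = -981/497.
At s = 8: ĝ = (-318/497)·(8) + (-981/497)·(1) = -3525/497.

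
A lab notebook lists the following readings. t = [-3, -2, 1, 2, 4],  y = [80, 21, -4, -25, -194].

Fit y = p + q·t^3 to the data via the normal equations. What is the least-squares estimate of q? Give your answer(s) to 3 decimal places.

q = -3.005

AᵀA·[p, q]ᵀ = Aᵀy reads: 5·p + 38·q = -122;  38·p + 4954·q = -14948.
Eliminating q: 4954·(row 1) − 38·(row 2) gives 23326·p = 4954·(-122) − 38·(-14948) = -36364, so p = -18182/11663.
Then q = ((-14948) − 38·(-18182/11663))/4954 = -35052/11663.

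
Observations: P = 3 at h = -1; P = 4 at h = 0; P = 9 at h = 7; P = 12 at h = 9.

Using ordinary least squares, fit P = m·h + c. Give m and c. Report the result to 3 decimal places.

The normal equations are: 131·m + 15·c = 168;  15·m + 4·c = 28.
Eliminating c: 4·(row 1) − 15·(row 2) gives 299·m = 4·168 − 15·28 = 252, so m = 252/299.
Then c = (28 − 15·(252/299))/4 = 1148/299.

m = 0.843, c = 3.839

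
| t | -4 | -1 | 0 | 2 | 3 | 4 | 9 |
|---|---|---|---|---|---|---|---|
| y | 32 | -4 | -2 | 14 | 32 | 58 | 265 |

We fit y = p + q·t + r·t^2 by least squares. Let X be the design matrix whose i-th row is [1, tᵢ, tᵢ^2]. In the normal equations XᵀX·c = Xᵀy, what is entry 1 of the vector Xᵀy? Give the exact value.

Entry 1 ↔ basis 1, so (Xᵀy)_{1} = Σᵢ yᵢ = (1)·(32) + (1)·(-4) + (1)·(-2) + (1)·(14) + (1)·(32) + (1)·(58) + (1)·(265) = 395.

395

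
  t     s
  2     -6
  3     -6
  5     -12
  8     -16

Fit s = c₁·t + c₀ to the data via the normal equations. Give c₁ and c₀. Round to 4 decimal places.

c₁ = -1.8095, c₀ = -1.8571

Setting ∂/∂c₁ … = 0 gives: 102·c₁ + 18·c₀ = -218;  18·c₁ + 4·c₀ = -40.
(Σt·t = 102, Σt = 18, Σ1 = 4, Σt·s = -218, Σs = -40.)
det = 102·4 − 18² = 84.
c₁ = ((-218)·4 − 18·(-40))/84 = -38/21; c₀ = (102·(-40) − 18·(-218))/84 = -13/7.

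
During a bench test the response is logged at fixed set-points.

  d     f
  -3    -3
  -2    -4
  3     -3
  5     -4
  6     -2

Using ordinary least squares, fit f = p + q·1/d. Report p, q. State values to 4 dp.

Compute the Gram sums: Σ1 = 5, Σ1/d = -2/15, Σ1/d·1/d = 27/50.
And Σf = -16, Σ1/d·f = 13/15.
So AᵀA·[p, q]ᵀ = Aᵀf: [[5, -2/15]; [-2/15, 27/50]]·[p, q]ᵀ = [-16, 13/15]ᵀ.
Δ = 5·(27/50) − (-2/15)² = 1207/450.
p = ((-16)·(27/50) − (-2/15)·(13/15))/(1207/450) = -3836/1207; q = (5·(13/15) − (-2/15)·(-16))/(1207/450) = 990/1207.

p = -3.1781, q = 0.8202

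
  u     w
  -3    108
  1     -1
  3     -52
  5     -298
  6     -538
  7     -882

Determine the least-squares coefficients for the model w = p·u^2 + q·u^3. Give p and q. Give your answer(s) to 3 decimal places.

p = 3.106, q = -3.012

Compute the Gram sums: Σu^2·u^2 = 4485, Σu^2·u^3 = 27709, Σu^3·u^3 = 181389.
For Aᵀw: Σu^2·w = -69533, Σu^3·w = -460305.
Normal equations: [[4485, 27709]; [27709, 181389]]·[p, q]ᵀ = [-69533, -460305]ᵀ.
Δ = 4485·181389 − 27709² = 45740984.
p = ((-69533)·181389 − 27709·(-460305))/45740984 = 35517477/11435246; q = (4485·(-460305) − 27709·(-69533))/45740984 = -34444507/11435246.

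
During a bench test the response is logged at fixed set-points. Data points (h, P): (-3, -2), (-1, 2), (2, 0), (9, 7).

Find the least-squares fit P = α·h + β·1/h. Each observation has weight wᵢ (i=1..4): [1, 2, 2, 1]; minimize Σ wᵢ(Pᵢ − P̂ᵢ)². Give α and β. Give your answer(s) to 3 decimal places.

Sums needed: Σwᵢ·h·h = 100, Σwᵢ·h·1/h = 6, Σwᵢ·1/h·1/h = 425/162.
And Σwᵢ·h·P = 65, Σwᵢ·1/h·P = -23/9.
Normal equations: [[100, 6]; [6, 425/162]]·[α, β]ᵀ = [65, -23/9]ᵀ.
Δ = 100·(425/162) − 6² = 18334/81.
α = (65·(425/162) − 6·(-23/9))/(18334/81) = 30109/36668; β = (100·(-23/9) − 6·65)/(18334/81) = -26145/9167.

α = 0.821, β = -2.852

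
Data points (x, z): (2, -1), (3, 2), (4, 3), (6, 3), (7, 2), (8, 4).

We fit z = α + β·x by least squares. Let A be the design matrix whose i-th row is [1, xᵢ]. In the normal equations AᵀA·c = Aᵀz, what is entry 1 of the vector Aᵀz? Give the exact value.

13

Entry 1 ↔ basis 1, so (Aᵀz)_{1} = Σᵢ zᵢ = (1)·(-1) + (1)·(2) + (1)·(3) + (1)·(3) + (1)·(2) + (1)·(4) = 13.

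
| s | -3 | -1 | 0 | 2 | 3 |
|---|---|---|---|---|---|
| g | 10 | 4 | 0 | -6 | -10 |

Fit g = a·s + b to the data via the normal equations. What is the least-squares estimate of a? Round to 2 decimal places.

The normal equations are: 23·a + 1·b = -76;  1·a + 5·b = -2.
Δ = 23·5 − 1² = 114.
a = ((-76)·5 − 1·(-2))/114 = -63/19; b = (23·(-2) − 1·(-76))/114 = 5/19.

a = -3.32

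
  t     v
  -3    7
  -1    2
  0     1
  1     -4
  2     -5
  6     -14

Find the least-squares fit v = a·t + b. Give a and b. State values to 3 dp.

a = -2.352, b = -0.206

XᵀX·[a, b]ᵀ = Xᵀv reads: 51·a + 5·b = -121;  5·a + 6·b = -13.
Eliminating b: 6·(row 1) − 5·(row 2) gives 281·a = 6·(-121) − 5·(-13) = -661, so a = -661/281.
Then b = ((-13) − 5·(-661/281))/6 = -58/281.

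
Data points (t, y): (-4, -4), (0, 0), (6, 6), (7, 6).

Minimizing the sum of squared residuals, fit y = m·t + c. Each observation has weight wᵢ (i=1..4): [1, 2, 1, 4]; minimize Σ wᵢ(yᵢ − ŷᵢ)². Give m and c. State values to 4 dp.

Setting ∂/∂m … = 0 gives: 248·m + 30·c = 220;  30·m + 8·c = 26.
Determinant 248·8 − 30² = 1084.
m = (220·8 − 30·26)/1084 = 245/271; c = (248·26 − 30·220)/1084 = -38/271.

m = 0.9041, c = -0.1402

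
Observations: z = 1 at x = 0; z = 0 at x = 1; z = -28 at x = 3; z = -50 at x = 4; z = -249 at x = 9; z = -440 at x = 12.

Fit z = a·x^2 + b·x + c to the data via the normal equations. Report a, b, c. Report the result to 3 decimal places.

AᵀA·[a, b, c]ᵀ = Aᵀz reads: 27635·a + 2549·b + 251·c = -84581;  2549·a + 251·b + 29·c = -7805;  251·a + 29·b + 6·c = -766.
Solving the 3×3 system (Gaussian elimination) gives a = -9781/3276, b = -16897/16380, c = 233/105.

a = -2.986, b = -1.032, c = 2.219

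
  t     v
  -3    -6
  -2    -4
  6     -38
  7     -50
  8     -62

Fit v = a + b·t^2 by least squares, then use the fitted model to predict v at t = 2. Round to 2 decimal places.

MᵀM·[a, b]ᵀ = Mᵀv reads: 5·a + 162·b = -160;  162·a + 7890·b = -7856.
(Σ1 = 5, Σt^2 = 162, Σt^2·t^2 = 7890, Σv = -160, Σt^2·v = -7856.)
Eliminating b: 7890·(row 1) − 162·(row 2) gives 13206·a = 7890·(-160) − 162·(-7856) = 10272, so a = 1712/2201.
Then b = ((-7856) − 162·(1712/2201))/7890 = -6680/6603.
At t = 2: v̂ = (1712/2201)·(1) + (-6680/6603)·(4) = -304/93.

v̂ = -3.27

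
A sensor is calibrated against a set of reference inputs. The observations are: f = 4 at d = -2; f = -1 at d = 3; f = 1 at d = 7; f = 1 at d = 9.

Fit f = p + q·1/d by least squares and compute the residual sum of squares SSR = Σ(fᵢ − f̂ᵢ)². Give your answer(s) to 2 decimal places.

Entries of XᵀX: Σ1 = 4, Σ1/d = 11/126, Σ1/d·1/d = 6253/15876.
And Σf = 5, Σ1/d·f = -131/63.
XᵀX·[p, q]ᵀ = Xᵀf becomes [[4, 11/126]; [11/126, 6253/15876]]·[p, q]ᵀ = [5, -131/63]ᵀ.
Δ = 4·(6253/15876) − (11/126)² = 8297/5292.
p = (5·(6253/15876) − (11/126)·(-131/63))/(8297/5292) = 34147/24891; q = (4·(-131/63) − (11/126)·5)/(8297/5292) = -46326/8297.
Residuals: -4072/24891, -12712/24891, 10598/24891, 2062/8297; SSR = 13208/24891.

SSR = 0.53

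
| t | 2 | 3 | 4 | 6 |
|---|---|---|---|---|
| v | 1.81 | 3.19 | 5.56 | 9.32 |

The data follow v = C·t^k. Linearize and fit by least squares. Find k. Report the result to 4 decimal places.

k = 1.5199

With ln vᵢ as the transformed response and ln tᵢ as the regressor:
XᵀX = [[6.8196, 4.9698]; [4.9698, 4]], rhs = [8.0635, 5.7011]ᵀ  (here Σln t = 4.9698, Σ(ln t)² = 6.8196, Σln v = 5.7011, Σln t·ln v = 8.0635).
Δ = 6.8196·4 − (4.9698)² = 2.5794; k = (8.0635·4 − 4.9698·5.7011)/2.5794 = 1.51993, ln C = (6.8196·5.7011 − 4.9698·8.0635)/2.5794 = -0.46317.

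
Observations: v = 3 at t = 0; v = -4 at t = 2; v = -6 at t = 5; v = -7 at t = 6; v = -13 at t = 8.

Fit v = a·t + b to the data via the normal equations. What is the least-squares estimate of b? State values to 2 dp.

b = 1.87

From the data, Σt·t = 129, Σt = 21, Σ1 = 5.
And Σt·v = -184, Σv = -27.
Δ = 129·5 − 21² = 204.
a = ((-184)·5 − 21·(-27))/204 = -353/204; b = (129·(-27) − 21·(-184))/204 = 127/68.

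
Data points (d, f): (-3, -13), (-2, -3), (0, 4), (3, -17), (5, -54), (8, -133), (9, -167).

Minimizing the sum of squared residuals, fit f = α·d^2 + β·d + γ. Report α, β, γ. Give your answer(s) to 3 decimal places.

Setting ∂/∂α … = 0 gives: 11460·α + 1358·β + 192·γ = -23671;  1358·α + 192·β + 20·γ = -2843;  192·α + 20·β + 7·γ = -383.
(Σd^2·d^2 = 11460, Σd^2·d = 1358, Σd^2 = 192, Σd·d = 192, Σd = 20, Σ1 = 7, Σd^2·f = -23671, Σd·f = -2843, Σf = -383.)
Solving the 3×3 system (Gaussian elimination) gives α = -1260177/630322, β = -609755/630322, γ = 909697/315161.

α = -1.999, β = -0.967, γ = 2.886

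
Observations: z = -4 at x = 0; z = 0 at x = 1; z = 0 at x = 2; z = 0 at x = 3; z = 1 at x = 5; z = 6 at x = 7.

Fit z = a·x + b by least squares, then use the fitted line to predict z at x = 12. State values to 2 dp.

ẑ = 10.56

MᵀM·[a, b]ᵀ = Mᵀz reads: 88·a + 18·b = 47;  18·a + 6·b = 3.
Eliminating b: 6·(row 1) − 18·(row 2) gives 204·a = 6·47 − 18·3 = 228, so a = 19/17.
Then b = (3 − 18·(19/17))/6 = -97/34.
At x = 12: ẑ = (19/17)·(12) + (-97/34)·(1) = 359/34.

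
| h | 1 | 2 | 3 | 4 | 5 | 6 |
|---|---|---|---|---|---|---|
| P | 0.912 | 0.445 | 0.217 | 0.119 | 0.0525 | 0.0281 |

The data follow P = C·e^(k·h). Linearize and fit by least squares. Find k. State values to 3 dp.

Linearized form: ln P = k·h + ln C. From the 6 transformed points,
Over the data: Σh = 21.0000, Σ(h)² = 91.0000, Σln P = -11.0772, Σh·ln P = -50.9762.
Normal system: [[91.0000, 21.0000]; [21.0000, 6]]·[k, ln C]ᵀ = [-50.9762, -11.0772]ᵀ.
Solving (det = 105.0000): k = -0.69748, ln C = 0.59499.

k = -0.697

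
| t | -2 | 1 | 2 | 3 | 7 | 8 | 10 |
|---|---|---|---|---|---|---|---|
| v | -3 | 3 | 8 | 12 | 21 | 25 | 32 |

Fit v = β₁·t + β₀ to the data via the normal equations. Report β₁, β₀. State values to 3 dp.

Entries of XᵀX: Σt·t = 231, Σt = 29, Σ1 = 7.
For Xᵀv: Σt·v = 728, Σv = 98.
Normal equations: [[231, 29]; [29, 7]]·[β₁, β₀]ᵀ = [728, 98]ᵀ.
Δ = 231·7 − 29² = 776.
β₁ = (728·7 − 29·98)/776 = 1127/388; β₀ = (231·98 − 29·728)/776 = 763/388.

β₁ = 2.905, β₀ = 1.966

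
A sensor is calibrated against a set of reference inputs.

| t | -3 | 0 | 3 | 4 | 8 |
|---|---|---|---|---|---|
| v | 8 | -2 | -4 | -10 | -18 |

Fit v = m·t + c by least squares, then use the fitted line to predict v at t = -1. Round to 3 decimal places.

v̂ = 2.543

From the data, Σt·t = 98, Σt = 12, Σ1 = 5.
Moment sums: Σt·v = -220, Σv = -26.
Normal equations: [[98, 12]; [12, 5]]·[m, c]ᵀ = [-220, -26]ᵀ.
Determinant 98·5 − 12² = 346.
m = ((-220)·5 − 12·(-26))/346 = -394/173; c = (98·(-26) − 12·(-220))/346 = 46/173.
At t = -1: v̂ = (-394/173)·(-1) + (46/173)·(1) = 440/173.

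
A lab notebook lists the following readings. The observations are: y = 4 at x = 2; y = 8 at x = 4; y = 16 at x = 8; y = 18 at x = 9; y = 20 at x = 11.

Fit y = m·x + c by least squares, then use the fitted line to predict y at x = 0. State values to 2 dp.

ŷ = 0.64

Sums needed: Σx·x = 286, Σx = 34, Σ1 = 5.
Right-hand side: Σx·y = 550, Σy = 66.
Normal equations: [[286, 34]; [34, 5]]·[m, c]ᵀ = [550, 66]ᵀ.
Determinant 286·5 − 34² = 274.
m = (550·5 − 34·66)/274 = 253/137; c = (286·66 − 34·550)/274 = 88/137.
At x = 0: ŷ = (253/137)·(0) + (88/137)·(1) = 88/137.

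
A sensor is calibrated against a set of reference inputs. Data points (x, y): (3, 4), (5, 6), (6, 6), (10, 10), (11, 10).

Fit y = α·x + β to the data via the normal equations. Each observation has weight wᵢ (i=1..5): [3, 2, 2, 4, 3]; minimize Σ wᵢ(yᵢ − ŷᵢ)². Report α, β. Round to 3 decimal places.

AᵀWA·[α, β]ᵀ = AᵀWy reads: 912·α + 104·β = 898;  104·α + 14·β = 106.
Eliminating β: 14·(row 1) − 104·(row 2) gives 1952·α = 14·898 − 104·106 = 1548, so α = 387/488.
Then β = (106 − 104·(387/488))/14 = 205/122.

α = 0.793, β = 1.680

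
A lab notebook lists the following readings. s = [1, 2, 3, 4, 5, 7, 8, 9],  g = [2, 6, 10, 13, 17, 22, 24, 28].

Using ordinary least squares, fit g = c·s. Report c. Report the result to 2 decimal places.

From the data, Σs·s = 249.
Moment sums: Σs·g = 779.
AᵀA·[c]ᵀ = Aᵀg becomes [[249]]·[c]ᵀ = [779]ᵀ.
c = 779/249 = 3.12851.

c = 3.13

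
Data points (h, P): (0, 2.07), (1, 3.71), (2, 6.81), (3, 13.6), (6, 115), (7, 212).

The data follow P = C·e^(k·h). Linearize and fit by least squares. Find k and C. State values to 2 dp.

Linearized form: ln P = k·h + ln C. From the 6 transformed points,
Σh = 19.0000, Σ(h)² = 99.0000, Σln P = 16.6686, Σh·ln P = 78.9437.
Normal system: [[99.0000, 19.0000]; [19.0000, 6]]·[k, ln C]ᵀ = [78.9437, 16.6686]ᵀ.
Slope k = (n·Σh·ln P − Σh·Σln P)/(n·Σ(h)² − (Σh)²) = (6·78.9437 − 19.0000·16.6686)/233.0000 = 0.67365; ln C = (Σln P − k·Σh)/n = 0.64488, so C = exp(0.64488) = 1.90576.

k = 0.67, C = 1.91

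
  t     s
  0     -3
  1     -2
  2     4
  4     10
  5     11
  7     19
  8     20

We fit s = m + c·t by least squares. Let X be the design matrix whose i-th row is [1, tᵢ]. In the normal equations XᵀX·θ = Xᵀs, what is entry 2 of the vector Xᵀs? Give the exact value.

Entry 2 ↔ basis t, so (Xᵀs)_{2} = Σᵢ (t)·sᵢ = (0)·(-3) + (1)·(-2) + (2)·(4) + (4)·(10) + (5)·(11) + (7)·(19) + (8)·(20) = 394.

394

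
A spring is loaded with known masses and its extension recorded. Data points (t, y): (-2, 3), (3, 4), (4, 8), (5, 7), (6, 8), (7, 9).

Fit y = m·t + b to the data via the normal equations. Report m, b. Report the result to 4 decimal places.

With design matrix X, XᵀX = [[139, 23]; [23, 6]] and Xᵀy = [184, 39]ᵀ.
det = 139·6 − 23² = 305.
m = (184·6 − 23·39)/305 = 207/305; b = (139·39 − 23·184)/305 = 1189/305.

m = 0.6787, b = 3.8984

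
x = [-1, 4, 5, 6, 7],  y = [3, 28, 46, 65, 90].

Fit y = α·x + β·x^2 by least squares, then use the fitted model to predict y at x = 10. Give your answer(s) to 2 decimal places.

ŷ = 186.49

The normal system MᵀM·[α, β]ᵀ = Mᵀy is [[127, 747]; [747, 4579]]·[α, β]ᵀ = [1359, 8351]ᵀ.
det = 127·4579 − 747² = 23524.
α = (1359·4579 − 747·8351)/23524 = -3834/5881; β = (127·8351 − 747·1359)/23524 = 11351/5881.
At x = 10: ŷ = (-3834/5881)·(10) + (11351/5881)·(100) = 1096760/5881.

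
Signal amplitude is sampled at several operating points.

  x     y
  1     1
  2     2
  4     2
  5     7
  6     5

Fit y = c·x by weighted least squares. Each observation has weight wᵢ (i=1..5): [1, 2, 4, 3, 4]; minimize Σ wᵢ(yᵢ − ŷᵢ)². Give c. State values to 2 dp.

With design matrix A, AᵀWA = [[292]] and AᵀWy = [266]ᵀ.
c = 266/292 = 0.910959.

c = 0.91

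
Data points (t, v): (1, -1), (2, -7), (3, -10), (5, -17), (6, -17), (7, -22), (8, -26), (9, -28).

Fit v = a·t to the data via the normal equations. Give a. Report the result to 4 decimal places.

With design matrix M, MᵀM = [[269]] and Mᵀv = [-846]ᵀ.
Hence a = -846 / 269 ≈ -3.14498.

a = -3.1450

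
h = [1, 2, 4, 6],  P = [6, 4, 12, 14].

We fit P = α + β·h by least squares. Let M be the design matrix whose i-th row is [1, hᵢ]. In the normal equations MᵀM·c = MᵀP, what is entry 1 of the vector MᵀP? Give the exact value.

Entry 1 ↔ basis 1, so (MᵀP)_{1} = Σᵢ Pᵢ = (1)·(6) + (1)·(4) + (1)·(12) + (1)·(14) = 36.

36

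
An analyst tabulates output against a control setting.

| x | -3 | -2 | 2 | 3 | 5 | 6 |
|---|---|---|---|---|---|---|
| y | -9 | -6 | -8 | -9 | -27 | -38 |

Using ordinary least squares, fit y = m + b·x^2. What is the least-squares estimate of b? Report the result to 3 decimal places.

b = -1.001

Normal-equation sums: Σ1 = 6, Σx^2 = 87, Σx^2·x^2 = 2115.
For Mᵀy: Σy = -97, Σx^2·y = -2261.
Δ = 6·2115 − 87² = 5121.
m = ((-97)·2115 − 87·(-2261))/5121 = -2816/1707; b = (6·(-2261) − 87·(-97))/5121 = -1709/1707.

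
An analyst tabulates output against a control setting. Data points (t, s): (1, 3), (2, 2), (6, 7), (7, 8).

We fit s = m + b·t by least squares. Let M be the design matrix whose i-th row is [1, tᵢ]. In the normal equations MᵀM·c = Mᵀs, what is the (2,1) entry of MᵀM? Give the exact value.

16

Row 2 ↔ basis t, column 1 ↔ basis 1, so (MᵀM)_{2,1} = Σᵢ t = (1)·(1) + (2)·(1) + (6)·(1) + (7)·(1) = 16.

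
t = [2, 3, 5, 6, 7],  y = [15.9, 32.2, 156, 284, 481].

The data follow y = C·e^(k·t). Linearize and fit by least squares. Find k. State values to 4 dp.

k = 0.6978

Linearized form: ln y = k·t + ln C. From the 5 transformed points,
Σt = 23.0000, Σ(t)² = 123.0000, Σln y = 23.1130, Σt·ln y = 118.3227.
Equations: 123.0000·k + 23.0000·ln C = 118.3227;  23.0000·k + 5·ln C = 23.1130.
Slope k = (n·Σt·ln y − Σt·Σln y)/(n·Σ(t)² − (Σt)²) = (5·118.3227 − 23.0000·23.1130)/86.0000 = 0.69785; ln C = (Σln y − k·Σt)/n = 1.41249.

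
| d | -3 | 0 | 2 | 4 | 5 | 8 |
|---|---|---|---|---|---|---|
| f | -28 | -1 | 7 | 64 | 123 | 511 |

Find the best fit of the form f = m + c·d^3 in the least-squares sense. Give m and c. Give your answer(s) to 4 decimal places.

Forming XᵀX = [[6, 682]; [682, 282658]] and Xᵀf = [676, 281915]ᵀ gives XᵀX·[m, c]ᵀ = Xᵀf.
det = 6·282658 − 682² = 1230824.
m = (676·282658 − 682·281915)/1230824 = -19181/19852; c = (6·281915 − 682·676)/1230824 = 615229/615412.

m = -0.9662, c = 0.9997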